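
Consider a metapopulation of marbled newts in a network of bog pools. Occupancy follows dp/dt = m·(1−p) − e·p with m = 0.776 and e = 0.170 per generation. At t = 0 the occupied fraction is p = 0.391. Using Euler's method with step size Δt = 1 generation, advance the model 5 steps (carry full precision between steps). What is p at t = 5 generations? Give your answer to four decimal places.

Update rule: p ← p + [m·(1−p) − e·p]·Δt with Δt = 1.
  1  |  dp/dt·Δt = +0.406114  |  p_1 = 0.797114
  2  |  dp/dt·Δt = +0.021930  |  p_2 = 0.819044
  3  |  dp/dt·Δt = +0.001184  |  p_3 = 0.820228
  4  |  dp/dt·Δt = +0.000064  |  p_4 = 0.820292
  5  |  dp/dt·Δt = +0.000003  |  p_5 = 0.820296

0.8203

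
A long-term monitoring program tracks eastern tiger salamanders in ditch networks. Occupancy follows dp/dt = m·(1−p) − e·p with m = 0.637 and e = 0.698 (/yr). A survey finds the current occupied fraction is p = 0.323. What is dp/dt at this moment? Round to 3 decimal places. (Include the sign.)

0.206

Colonization term: m·(1−p) = 0.637×0.6770 = 0.43125.
Extinction term: e·p = 0.22545.
dp/dt = 0.43125 − 0.22545 = 0.20580.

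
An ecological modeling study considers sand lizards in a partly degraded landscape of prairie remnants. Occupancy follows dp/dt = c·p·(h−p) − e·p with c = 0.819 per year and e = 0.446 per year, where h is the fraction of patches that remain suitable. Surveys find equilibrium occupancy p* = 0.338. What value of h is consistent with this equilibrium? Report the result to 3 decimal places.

0.883

At equilibrium c(h−p*) = e, so h = p* + e/c.
h = 0.338 + 0.446/0.819 = 0.338 + 0.5446 = 0.8826.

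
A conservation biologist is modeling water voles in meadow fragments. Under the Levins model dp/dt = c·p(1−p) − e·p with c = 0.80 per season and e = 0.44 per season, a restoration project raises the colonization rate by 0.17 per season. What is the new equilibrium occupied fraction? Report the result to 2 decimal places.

Before: p* = 1 − 0.44/0.80 = 0.4500.
After the change, c = 0.97, e = 0.44, so p* = 1 − 0.44/0.97 = 0.5464.

0.55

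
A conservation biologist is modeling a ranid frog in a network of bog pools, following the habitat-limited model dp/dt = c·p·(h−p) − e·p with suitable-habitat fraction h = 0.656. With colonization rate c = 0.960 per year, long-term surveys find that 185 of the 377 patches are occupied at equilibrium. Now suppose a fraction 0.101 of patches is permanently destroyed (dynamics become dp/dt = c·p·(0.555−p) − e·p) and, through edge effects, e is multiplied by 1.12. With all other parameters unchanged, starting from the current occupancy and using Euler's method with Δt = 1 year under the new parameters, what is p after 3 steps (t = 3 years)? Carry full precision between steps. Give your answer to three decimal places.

0.393

Observed p* = 185/377 = 0.49072.
Balance c(h−p*) = e gives e = 0.960×(0.656 − 0.49072) = 0.15867.
Starting from p₀ = 0.49072; update p ← p + (dp/dt)·Δt with the new parameters.
  1  |  dp/dt·Δt = -0.056923  |  p_1 = 0.433793
  2  |  dp/dt·Δt = -0.026615  |  p_2 = 0.407178
  3  |  dp/dt·Δt = -0.014579  |  p_3 = 0.392599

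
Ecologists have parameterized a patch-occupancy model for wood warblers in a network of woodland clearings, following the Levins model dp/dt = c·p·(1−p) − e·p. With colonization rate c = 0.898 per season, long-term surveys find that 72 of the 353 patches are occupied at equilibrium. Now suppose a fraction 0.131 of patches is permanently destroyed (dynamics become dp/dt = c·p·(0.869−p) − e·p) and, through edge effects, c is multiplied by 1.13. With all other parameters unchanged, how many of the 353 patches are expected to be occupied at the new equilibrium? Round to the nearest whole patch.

Observed p* = 72/353 = 0.20397.
Balance c(1−p*) = e gives e = 0.898×(1 − 0.20397) = 0.71483.
New p* = 0.869 − e/c = 0.869 − 0.71483/1.01474 = 0.16455.
Expected occupied = 353 × 0.16455 = 58.09 ≈ 58.

58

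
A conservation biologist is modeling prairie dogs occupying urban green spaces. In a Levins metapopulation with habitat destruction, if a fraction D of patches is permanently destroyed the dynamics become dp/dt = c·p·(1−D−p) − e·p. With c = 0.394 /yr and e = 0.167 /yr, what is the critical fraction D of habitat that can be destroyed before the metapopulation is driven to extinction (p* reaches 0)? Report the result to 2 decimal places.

0.58

The nontrivial equilibrium is p* = (1−D) − e/c; extinction occurs when this hits zero.
So D_crit = 1 − e/c = 1 − 0.167/0.394 = 1 − 0.4239 = 0.5761.
Note this equals the original equilibrium occupancy — the Levins extinction-debt result.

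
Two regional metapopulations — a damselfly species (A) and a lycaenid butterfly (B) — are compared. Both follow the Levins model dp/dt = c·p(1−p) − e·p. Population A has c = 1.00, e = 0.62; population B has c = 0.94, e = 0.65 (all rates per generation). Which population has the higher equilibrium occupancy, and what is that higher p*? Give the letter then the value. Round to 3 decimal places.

A: p*_A = 1 − 0.62/1.00 = 0.3800.
B: p*_B = 1 − 0.65/0.94 = 0.3085.
A is higher at 0.3800.

A, 0.380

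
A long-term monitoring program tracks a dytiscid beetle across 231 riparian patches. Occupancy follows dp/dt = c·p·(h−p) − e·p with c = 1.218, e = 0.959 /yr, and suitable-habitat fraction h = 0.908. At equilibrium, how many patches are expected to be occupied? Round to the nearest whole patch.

28

p* = h − e/c = 0.908 − 0.7874 = 0.1206.
Expected occupied patches = N × p* = 231 × 0.1206 = 27.87 ≈ 28.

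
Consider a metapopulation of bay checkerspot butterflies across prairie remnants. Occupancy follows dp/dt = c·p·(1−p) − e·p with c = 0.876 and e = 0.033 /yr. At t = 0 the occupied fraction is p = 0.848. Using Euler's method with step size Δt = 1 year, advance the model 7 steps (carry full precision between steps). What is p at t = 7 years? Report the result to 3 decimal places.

0.962

Update rule: p ← p + [c·p·(1−p) − e·p]·Δt with Δt = 1.
step 1: Δp = +0.08493, p = 0.93293
step 2: Δp = +0.02403, p = 0.95696
step 3: Δp = +0.00450, p = 0.96146
step 4: Δp = +0.00073, p = 0.96219
step 5: Δp = +0.00012, p = 0.96231
step 6: Δp = +0.00002, p = 0.96233
step 7: Δp = +0.00000, p = 0.96233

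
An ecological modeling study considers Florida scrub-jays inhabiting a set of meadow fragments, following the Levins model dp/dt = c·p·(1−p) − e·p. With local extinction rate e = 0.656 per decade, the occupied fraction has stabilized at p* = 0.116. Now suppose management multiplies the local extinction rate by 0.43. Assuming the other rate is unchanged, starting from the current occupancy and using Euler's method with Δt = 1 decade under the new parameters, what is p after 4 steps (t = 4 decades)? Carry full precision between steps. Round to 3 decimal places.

Balance c(1−p*) = e gives c = e/(1 − 0.11600) = 0.656/0.88400 = 0.74208.
Starting from p₀ = 0.11600; update p ← p + (dp/dt)·Δt with the new parameters.
step 1: Δp = +0.04337, p = 0.15937
step 2: Δp = +0.05446, p = 0.21384
step 3: Δp = +0.06443, p = 0.27827
step 4: Δp = +0.07054, p = 0.34881

0.349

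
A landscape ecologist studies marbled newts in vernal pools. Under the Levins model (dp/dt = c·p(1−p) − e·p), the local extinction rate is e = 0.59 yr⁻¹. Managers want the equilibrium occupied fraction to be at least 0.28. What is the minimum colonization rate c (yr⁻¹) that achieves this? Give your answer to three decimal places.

p* = 1 − e/c ≥ 0.28 requires e/c ≤ 0.7200, i.e. c ≥ e/0.7200.
c_min = 0.59/0.7200 = 0.8194.

0.819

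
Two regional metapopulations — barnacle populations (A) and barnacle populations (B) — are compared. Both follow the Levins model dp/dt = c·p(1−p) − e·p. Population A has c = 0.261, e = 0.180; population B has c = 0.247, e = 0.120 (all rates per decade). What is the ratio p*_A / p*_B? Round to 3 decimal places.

0.604

A: p*_A = 1 − 0.180/0.261 = 0.3103.
B: p*_B = 1 − 0.120/0.247 = 0.5142.
p*_A / p*_B = 0.3103/0.5142 = 0.6036.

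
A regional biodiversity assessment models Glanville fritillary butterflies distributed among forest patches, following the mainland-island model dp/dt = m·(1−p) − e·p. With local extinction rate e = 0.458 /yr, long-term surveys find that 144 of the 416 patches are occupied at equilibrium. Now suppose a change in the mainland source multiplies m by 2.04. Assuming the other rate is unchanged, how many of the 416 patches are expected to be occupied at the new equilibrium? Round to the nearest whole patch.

216

Observed p* = 144/416 = 0.34615.
Balance m(1−p*) = e·p* gives m = e·p*/(1−p*) = 0.458×0.34615/0.65385 = 0.24247.
New p* = m/(m+e) = 0.49464/(0.49464+0.45800) = 0.51923.
Expected occupied = 416 × 0.51923 = 216.00 ≈ 216.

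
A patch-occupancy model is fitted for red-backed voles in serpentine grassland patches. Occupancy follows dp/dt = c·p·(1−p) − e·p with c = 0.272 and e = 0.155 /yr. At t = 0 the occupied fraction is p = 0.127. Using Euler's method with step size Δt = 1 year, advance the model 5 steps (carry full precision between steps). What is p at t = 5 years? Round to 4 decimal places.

0.1836

Update rule: p ← p + [c·p·(1−p) − e·p]·Δt with Δt = 1.
p: 0.12700 → 0.13747  (Δp = +0.01047)
p: 0.13747 → 0.14842  (Δp = +0.01094)
p: 0.14842 → 0.15979  (Δp = +0.01137)
p: 0.15979 → 0.17154  (Δp = +0.01175)
p: 0.17154 → 0.18361  (Δp = +0.01207)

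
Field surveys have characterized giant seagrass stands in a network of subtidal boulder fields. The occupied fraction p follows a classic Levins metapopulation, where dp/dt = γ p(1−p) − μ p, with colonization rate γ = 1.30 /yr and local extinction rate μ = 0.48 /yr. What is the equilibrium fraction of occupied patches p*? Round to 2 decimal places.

0.63

At equilibrium, colonization balances extinction: γ·p*·(1−p*) = μ·p*.
So p* = 1 − μ/γ = 1 − 0.48/1.30 = 1 − 0.3692 = 0.6308.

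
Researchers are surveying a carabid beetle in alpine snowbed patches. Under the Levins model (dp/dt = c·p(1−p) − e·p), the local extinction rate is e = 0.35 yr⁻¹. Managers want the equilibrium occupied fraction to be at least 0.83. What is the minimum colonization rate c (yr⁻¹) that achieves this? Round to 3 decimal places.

p* = 1 − e/c ≥ 0.83 requires e/c ≤ 0.1700, i.e. c ≥ e/0.1700.
c_min = 0.35/0.1700 = 2.0588.

2.059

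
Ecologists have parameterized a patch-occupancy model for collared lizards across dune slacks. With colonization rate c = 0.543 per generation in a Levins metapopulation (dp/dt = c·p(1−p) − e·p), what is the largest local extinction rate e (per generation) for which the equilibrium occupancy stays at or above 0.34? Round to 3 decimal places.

1 − e/c ≥ 0.34 ⇒ e ≤ c(1 − 0.34) = 0.543 × 0.6600.
e_max = 0.3584.

0.358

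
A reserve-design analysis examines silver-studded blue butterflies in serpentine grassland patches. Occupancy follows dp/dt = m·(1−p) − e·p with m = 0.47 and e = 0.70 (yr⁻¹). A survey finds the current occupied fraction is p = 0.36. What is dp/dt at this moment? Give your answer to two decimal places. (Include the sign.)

Colonization term: m·(1−p) = 0.47×0.6400 = 0.30080.
Extinction term: e·p = 0.25200.
dp/dt = 0.30080 − 0.25200 = 0.04880.

0.05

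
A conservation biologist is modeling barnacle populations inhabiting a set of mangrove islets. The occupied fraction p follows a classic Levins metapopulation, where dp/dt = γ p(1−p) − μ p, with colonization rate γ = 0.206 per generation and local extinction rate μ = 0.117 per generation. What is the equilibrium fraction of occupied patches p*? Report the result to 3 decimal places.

Setting dp/dt = 0 and dividing through by p* gives γ·(1−p*) = μ.
So p* = 1 − μ/γ = 1 − 0.117/0.206 = 1 − 0.5680 = 0.4320.

0.432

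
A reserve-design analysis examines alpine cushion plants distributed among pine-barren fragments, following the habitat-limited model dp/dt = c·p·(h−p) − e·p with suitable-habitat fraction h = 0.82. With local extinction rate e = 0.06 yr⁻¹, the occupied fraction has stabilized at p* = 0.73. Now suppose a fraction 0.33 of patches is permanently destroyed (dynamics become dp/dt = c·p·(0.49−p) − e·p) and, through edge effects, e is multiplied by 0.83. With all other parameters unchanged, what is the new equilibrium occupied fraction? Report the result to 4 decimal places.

Balance c(h−p*) = e gives c = e/(0.82 − 0.73000) = 0.06/0.09000 = 0.66667.
New p* = 0.49 − e/c = 0.49 − 0.04980/0.66667 = 0.41530.

0.4153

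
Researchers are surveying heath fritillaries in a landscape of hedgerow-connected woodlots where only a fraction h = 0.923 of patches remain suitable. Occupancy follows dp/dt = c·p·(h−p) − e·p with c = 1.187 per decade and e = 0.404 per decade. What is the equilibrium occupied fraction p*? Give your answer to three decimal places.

Setting dp/dt = 0 and dividing by p* gives c·(h−p*) = e.
So p* = h − e/c = 0.923 − 0.404/1.187 = 0.923 − 0.3404 = 0.5826.

0.583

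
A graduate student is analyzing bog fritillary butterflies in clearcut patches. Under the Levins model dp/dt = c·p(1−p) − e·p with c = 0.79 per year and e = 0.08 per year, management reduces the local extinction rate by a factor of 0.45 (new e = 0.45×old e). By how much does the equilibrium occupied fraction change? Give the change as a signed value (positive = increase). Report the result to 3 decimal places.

Before: p* = 1 − 0.08/0.79 = 0.8987.
After the change, c = 0.79, e = 0.036, so p* = 1 − 0.036/0.79 = 0.9544.
Δp* = 0.9544 − 0.8987 = +0.0557.

0.056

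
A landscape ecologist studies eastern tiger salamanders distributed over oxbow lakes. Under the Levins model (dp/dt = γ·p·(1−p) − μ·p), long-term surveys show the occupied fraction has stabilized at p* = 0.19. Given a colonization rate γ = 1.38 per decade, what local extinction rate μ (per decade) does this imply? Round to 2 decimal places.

1.12

At equilibrium γ(1−p*) = μ.
μ = 1.38 × (1 − 0.19) = 1.38 × 0.8100 = 1.1178.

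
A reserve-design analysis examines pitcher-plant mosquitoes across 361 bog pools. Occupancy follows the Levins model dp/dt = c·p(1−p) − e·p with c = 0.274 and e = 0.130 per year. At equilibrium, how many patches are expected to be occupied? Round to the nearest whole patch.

p* = 1 − e/c = 1 − 0.130/0.274 = 0.5255.
Expected occupied patches = N × p* = 361 × 0.5255 = 189.72 ≈ 190.

190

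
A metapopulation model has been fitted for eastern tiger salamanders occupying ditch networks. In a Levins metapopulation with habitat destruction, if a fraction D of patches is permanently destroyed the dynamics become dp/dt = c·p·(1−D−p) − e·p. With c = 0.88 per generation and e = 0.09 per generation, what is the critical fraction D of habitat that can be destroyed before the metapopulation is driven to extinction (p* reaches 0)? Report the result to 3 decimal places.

The nontrivial equilibrium is p* = (1−D) − e/c; extinction occurs when this hits zero.
So D_crit = 1 − e/c = 1 − 0.09/0.88 = 1 − 0.1023 = 0.8977.
This equals the undisturbed p*, a classic result of Lande's extension.

0.898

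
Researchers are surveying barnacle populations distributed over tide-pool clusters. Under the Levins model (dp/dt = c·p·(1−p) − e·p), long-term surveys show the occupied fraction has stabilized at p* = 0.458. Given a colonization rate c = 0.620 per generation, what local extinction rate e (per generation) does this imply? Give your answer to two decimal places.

At equilibrium c(1−p*) = e.
e = 0.620 × (1 − 0.458) = 0.620 × 0.5420 = 0.3360.

0.34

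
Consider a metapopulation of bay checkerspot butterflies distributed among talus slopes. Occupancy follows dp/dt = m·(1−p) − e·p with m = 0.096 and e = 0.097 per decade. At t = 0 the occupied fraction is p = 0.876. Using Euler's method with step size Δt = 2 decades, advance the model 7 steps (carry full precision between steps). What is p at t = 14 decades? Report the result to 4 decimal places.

0.5099

Update rule: p ← p + [m·(1−p) − e·p]·Δt with Δt = 2.
  1  |  dp/dt·Δt = -0.146136  |  p_1 = 0.729864
  2  |  dp/dt·Δt = -0.089728  |  p_2 = 0.640136
  3  |  dp/dt·Δt = -0.055093  |  p_3 = 0.585044
  4  |  dp/dt·Δt = -0.033827  |  p_4 = 0.551217
  5  |  dp/dt·Δt = -0.020770  |  p_5 = 0.530447
  6  |  dp/dt·Δt = -0.012753  |  p_6 = 0.517695
  7  |  dp/dt·Δt = -0.007830  |  p_7 = 0.509864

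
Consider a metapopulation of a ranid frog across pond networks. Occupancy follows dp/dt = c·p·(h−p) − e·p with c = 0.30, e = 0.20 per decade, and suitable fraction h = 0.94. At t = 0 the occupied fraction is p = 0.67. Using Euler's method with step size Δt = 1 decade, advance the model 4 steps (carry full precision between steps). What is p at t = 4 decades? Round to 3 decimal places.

Update rule: p ← p + [c·p·(h−p) − e·p]·Δt with Δt = 1.
p: 0.67000 → 0.59027  (Δp = -0.07973)
p: 0.59027 → 0.53415  (Δp = -0.05612)
p: 0.53415 → 0.49235  (Δp = -0.04179)
p: 0.49235 → 0.46000  (Δp = -0.03235)

0.460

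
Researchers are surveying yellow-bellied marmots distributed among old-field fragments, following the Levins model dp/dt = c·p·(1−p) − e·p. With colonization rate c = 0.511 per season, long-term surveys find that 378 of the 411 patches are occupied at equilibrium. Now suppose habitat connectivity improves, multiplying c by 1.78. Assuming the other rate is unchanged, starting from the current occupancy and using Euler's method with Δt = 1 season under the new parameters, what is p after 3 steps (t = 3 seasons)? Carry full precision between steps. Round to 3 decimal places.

Observed p* = 378/411 = 0.91971.
Balance c(1−p*) = e gives e = 0.511×(1 − 0.91971) = 0.04103.
Starting from p₀ = 0.91971; update p ← p + (dp/dt)·Δt with the new parameters.
step 1: Δp = +0.02943, p = 0.94914
step 2: Δp = +0.00496, p = 0.95411
step 3: Δp = +0.00068, p = 0.95479

0.955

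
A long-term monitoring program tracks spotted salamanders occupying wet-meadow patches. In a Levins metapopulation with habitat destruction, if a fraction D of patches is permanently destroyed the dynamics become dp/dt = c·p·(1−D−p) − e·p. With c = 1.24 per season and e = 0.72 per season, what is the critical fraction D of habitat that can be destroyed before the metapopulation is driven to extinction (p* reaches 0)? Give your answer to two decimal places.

0.42

The nontrivial equilibrium is p* = (1−D) − e/c; extinction occurs when this hits zero.
So D_crit = 1 − e/c = 1 − 0.72/1.24 = 1 − 0.5806 = 0.4194.
Note this equals the original equilibrium occupancy — the Levins extinction-debt result.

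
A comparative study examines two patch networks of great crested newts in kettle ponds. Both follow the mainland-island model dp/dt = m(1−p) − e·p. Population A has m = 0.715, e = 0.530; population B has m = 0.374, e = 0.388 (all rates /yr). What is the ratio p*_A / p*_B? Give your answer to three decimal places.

1.170

A: p*_A = m/(m+e) = 0.715/1.2450 = 0.5743.
B: p*_B = 0.374/0.7620 = 0.4908.
p*_A / p*_B = 0.5743/0.4908 = 1.1701.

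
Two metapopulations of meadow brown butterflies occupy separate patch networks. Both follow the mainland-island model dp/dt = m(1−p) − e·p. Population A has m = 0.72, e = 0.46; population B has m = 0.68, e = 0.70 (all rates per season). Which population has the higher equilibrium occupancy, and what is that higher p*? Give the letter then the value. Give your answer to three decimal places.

A, 0.610

A: p*_A = m/(m+e) = 0.72/1.1800 = 0.6102.
B: p*_B = 0.68/1.3800 = 0.4928.
A is higher at 0.6102.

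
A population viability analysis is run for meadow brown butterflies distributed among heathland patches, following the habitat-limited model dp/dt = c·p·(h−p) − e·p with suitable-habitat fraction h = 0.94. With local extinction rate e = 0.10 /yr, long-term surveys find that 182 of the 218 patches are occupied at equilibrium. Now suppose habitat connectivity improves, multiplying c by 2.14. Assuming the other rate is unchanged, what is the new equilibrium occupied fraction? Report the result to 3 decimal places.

Observed p* = 182/218 = 0.83486.
Balance c(h−p*) = e gives c = e/(0.94 − 0.83486) = 0.10/0.10514 = 0.95111.
New p* = 0.94 − e/c = 0.94 − 0.10000/2.03538 = 0.89087.

0.891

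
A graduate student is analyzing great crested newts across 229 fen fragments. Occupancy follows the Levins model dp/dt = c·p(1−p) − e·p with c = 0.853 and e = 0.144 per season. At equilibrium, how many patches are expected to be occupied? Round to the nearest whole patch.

190

p* = 1 − e/c = 1 − 0.144/0.853 = 0.8312.
Expected occupied patches = N × p* = 229 × 0.8312 = 190.34 ≈ 190.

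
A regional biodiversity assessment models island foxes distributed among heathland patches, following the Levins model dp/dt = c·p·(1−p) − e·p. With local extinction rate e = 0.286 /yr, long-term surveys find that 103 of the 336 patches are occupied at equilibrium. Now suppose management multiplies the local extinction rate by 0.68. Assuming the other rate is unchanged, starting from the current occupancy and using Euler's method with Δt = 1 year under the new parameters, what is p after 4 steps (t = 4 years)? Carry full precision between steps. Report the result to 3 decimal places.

Observed p* = 103/336 = 0.30655.
Balance c(1−p*) = e gives c = e/(1 − 0.30655) = 0.286/0.69345 = 0.41243.
Starting from p₀ = 0.30655; update p ← p + (dp/dt)·Δt with the new parameters.
p: 0.30655 → 0.33460  (Δp = +0.02806)
p: 0.33460 → 0.36135  (Δp = +0.02675)
p: 0.36135 → 0.38626  (Δp = +0.02490)
p: 0.38626 → 0.40891  (Δp = +0.02265)

0.409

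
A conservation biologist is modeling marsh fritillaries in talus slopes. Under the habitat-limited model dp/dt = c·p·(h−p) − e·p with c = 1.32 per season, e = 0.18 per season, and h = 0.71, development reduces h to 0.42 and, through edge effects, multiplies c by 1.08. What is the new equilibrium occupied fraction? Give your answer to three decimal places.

0.294

Before: p* = h − e/c = 0.71 − 0.18/1.32 = 0.71 − 0.1364 = 0.5736.
After: c = 1.4256, e = 0.18, h = 0.42; p* = 0.42 − 0.18/1.4256 = 0.2937.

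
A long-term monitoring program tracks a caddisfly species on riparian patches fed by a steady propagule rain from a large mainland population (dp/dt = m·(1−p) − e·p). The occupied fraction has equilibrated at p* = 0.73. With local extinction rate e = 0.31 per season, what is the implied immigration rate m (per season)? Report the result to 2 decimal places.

At equilibrium m(1−p*) = e·p*, so m = e·p*/(1−p*).
m = 0.31 × 0.73 / 0.2700 = 0.2263/0.2700 = 0.8381.

0.84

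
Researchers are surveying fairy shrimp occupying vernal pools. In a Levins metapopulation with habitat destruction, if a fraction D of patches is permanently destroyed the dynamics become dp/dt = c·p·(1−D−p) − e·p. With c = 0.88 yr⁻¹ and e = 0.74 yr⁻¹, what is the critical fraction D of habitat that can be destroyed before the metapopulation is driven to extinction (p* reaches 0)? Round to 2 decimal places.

0.16

The nontrivial equilibrium is p* = (1−D) − e/c; extinction occurs when this hits zero.
So D_crit = 1 − e/c = 1 − 0.74/0.88 = 1 − 0.8409 = 0.1591.
This equals the undisturbed p*, a classic result of Lande's extension.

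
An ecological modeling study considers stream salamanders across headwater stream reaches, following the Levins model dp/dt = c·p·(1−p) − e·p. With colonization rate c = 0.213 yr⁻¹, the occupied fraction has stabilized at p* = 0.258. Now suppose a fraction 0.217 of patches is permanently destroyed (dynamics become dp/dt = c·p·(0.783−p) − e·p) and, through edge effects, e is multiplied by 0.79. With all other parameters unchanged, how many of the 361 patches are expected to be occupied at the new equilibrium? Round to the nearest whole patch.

71

Balance c(1−p*) = e gives e = 0.213×(1 − 0.25800) = 0.15805.
New p* = 0.783 − e/c = 0.783 − 0.12486/0.21300 = 0.19680.
Expected occupied = 361 × 0.19680 = 71.04 ≈ 71.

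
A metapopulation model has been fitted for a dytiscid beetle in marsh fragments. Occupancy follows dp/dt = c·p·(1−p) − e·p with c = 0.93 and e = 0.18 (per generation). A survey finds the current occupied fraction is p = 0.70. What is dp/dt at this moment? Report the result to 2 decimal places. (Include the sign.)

Colonization term: c·p·(1−p) = 0.93×0.70×0.3000 = 0.19530.
Extinction term: e·p = 0.12600.
dp/dt = 0.19530 − 0.12600 = 0.06930.

0.07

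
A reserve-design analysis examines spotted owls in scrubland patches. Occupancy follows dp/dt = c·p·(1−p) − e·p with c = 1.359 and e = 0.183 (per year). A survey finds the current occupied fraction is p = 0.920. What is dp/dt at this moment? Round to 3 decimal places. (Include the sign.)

-0.068

Colonization term: c·p·(1−p) = 1.359×0.920×0.0800 = 0.10002.
Extinction term: e·p = 0.16836.
dp/dt = 0.10002 − 0.16836 = -0.06834.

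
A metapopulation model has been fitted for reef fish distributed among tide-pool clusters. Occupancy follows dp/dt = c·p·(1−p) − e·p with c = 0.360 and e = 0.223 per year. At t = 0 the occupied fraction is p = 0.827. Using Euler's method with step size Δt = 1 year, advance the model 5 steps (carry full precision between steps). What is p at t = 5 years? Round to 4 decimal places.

Update rule: p ← p + [c·p·(1−p) − e·p]·Δt with Δt = 1.
t = 1: p = 0.82700 + (-0.13292) = 0.69408
t = 2: p = 0.69408 + (-0.07834) = 0.61574
t = 3: p = 0.61574 + (-0.05213) = 0.56361
t = 4: p = 0.56361 + (-0.03714) = 0.52647
t = 5: p = 0.52647 + (-0.02765) = 0.49881

0.4988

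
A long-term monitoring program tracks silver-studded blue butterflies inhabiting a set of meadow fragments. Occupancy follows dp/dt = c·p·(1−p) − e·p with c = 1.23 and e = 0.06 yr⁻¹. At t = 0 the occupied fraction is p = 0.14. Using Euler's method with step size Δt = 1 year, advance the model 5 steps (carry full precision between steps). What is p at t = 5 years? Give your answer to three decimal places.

0.952

Update rule: p ← p + [c·p·(1−p) − e·p]·Δt with Δt = 1.
  1  |  dp/dt·Δt = +0.139692  |  p_1 = 0.279692
  2  |  dp/dt·Δt = +0.231020  |  p_2 = 0.510712
  3  |  dp/dt·Δt = +0.276716  |  p_3 = 0.787428
  4  |  dp/dt·Δt = +0.158638  |  p_4 = 0.946066
  5  |  dp/dt·Δt = +0.005997  |  p_5 = 0.952063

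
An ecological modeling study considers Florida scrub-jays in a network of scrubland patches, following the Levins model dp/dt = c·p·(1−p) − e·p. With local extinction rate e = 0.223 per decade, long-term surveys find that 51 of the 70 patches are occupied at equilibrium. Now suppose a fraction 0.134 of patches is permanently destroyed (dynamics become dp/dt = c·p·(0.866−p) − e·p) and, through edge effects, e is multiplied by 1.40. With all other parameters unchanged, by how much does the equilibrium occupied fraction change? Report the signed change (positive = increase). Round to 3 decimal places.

Observed p* = 51/70 = 0.72857.
Balance c(1−p*) = e gives c = e/(1 − 0.72857) = 0.223/0.27143 = 0.82157.
New p* = 0.866 − e/c = 0.866 − 0.31220/0.82157 = 0.48600.
Δp* = 0.48600 − 0.72857 = -0.24257.

-0.243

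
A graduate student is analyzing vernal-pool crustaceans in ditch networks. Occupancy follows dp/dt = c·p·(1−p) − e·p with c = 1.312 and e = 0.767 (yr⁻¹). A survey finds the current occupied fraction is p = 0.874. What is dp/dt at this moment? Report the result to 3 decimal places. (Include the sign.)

Colonization term: c·p·(1−p) = 1.312×0.874×0.1260 = 0.14448.
Extinction term: e·p = 0.67036.
dp/dt = 0.14448 − 0.67036 = -0.52588.

-0.526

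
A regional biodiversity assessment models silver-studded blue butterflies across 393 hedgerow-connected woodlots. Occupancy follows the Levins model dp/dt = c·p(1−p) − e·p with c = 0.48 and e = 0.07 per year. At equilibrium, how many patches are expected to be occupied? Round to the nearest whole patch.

p* = 1 − e/c = 1 − 0.07/0.48 = 0.8542.
Expected occupied patches = N × p* = 393 × 0.8542 = 335.69 ≈ 336.

336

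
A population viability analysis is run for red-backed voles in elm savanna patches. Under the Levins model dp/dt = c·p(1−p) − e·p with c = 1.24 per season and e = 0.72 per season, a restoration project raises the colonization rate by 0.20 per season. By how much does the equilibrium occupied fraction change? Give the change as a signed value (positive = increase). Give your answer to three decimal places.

0.081

Before: p* = 1 − 0.72/1.24 = 0.4194.
After the change, c = 1.44, e = 0.72, so p* = 1 − 0.72/1.44 = 0.5000.
Δp* = 0.5000 − 0.4194 = +0.0806.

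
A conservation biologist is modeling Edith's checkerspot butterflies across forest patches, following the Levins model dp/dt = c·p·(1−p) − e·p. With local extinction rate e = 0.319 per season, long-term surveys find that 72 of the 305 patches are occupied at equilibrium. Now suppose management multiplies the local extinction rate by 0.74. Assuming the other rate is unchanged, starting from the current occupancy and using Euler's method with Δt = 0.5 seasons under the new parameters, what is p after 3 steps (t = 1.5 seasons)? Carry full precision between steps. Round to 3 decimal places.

Observed p* = 72/305 = 0.23607.
Balance c(1−p*) = e gives c = e/(1 − 0.23607) = 0.319/0.76393 = 0.41758.
Starting from p₀ = 0.23607; update p ← p + (dp/dt)·Δt with the new parameters.
  1  |  dp/dt·Δt = +0.009790  |  p_1 = 0.245855
  2  |  dp/dt·Δt = +0.009693  |  p_2 = 0.255548
  3  |  dp/dt·Δt = +0.009558  |  p_3 = 0.265106

0.265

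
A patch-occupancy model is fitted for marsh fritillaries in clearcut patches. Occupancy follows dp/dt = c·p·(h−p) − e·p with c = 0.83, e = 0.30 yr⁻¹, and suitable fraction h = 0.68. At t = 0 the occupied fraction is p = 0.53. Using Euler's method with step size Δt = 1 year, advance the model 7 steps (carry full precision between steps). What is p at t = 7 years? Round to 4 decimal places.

0.3314

Update rule: p ← p + [c·p·(h−p) − e·p]·Δt with Δt = 1.
  1  |  dp/dt·Δt = -0.093015  |  p_1 = 0.436985
  2  |  dp/dt·Δt = -0.042955  |  p_2 = 0.394030
  3  |  dp/dt·Δt = -0.024684  |  p_3 = 0.369346
  4  |  dp/dt·Δt = -0.015571  |  p_4 = 0.353776
  5  |  dp/dt·Δt = -0.010342  |  p_5 = 0.343433
  6  |  dp/dt·Δt = -0.007092  |  p_6 = 0.336342
  7  |  dp/dt·Δt = -0.004966  |  p_7 = 0.331376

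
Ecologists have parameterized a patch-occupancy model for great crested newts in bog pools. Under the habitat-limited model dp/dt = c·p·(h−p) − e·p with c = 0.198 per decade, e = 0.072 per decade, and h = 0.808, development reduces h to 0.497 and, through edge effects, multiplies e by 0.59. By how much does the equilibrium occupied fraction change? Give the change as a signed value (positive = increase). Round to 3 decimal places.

-0.162

Before: p* = h − e/c = 0.808 − 0.072/0.198 = 0.808 − 0.3636 = 0.4444.
After: c = 0.198, e = 0.04248, h = 0.497; p* = 0.497 − 0.04248/0.198 = 0.2825.
Δp* = 0.2825 − 0.4444 = -0.1619.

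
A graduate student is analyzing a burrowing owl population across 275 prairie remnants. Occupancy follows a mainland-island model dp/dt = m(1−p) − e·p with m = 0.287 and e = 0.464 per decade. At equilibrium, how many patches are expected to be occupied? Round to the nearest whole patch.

p* = m/(m+e) = 0.287/0.7510 = 0.3822.
Expected occupied patches = N × p* = 275 × 0.3822 = 105.09 ≈ 105.

105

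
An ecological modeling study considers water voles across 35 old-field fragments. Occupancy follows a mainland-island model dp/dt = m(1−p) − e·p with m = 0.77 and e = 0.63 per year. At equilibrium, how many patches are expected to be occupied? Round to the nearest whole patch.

19

p* = m/(m+e) = 0.77/1.4000 = 0.5500.
Expected occupied patches = N × p* = 35 × 0.5500 = 19.25 ≈ 19.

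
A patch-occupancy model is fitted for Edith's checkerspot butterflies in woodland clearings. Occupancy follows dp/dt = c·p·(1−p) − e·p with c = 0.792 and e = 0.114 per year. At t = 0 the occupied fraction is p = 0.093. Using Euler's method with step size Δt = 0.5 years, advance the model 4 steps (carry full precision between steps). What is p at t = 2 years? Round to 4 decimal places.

Update rule: p ← p + [c·p·(1−p) − e·p]·Δt with Δt = 0.5.
p: 0.09300 → 0.12110  (Δp = +0.02810)
p: 0.12110 → 0.15635  (Δp = +0.03525)
p: 0.15635 → 0.19967  (Δp = +0.04332)
p: 0.19967 → 0.25157  (Δp = +0.05190)

0.2516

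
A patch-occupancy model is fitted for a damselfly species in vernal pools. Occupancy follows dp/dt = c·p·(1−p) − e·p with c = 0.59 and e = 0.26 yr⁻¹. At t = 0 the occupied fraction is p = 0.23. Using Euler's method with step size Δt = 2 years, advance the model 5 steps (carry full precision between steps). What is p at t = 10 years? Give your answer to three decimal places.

Update rule: p ← p + [c·p·(1−p) − e·p]·Δt with Δt = 2.
p: 0.23000 → 0.31938  (Δp = +0.08938)
p: 0.31938 → 0.40980  (Δp = +0.09043)
p: 0.40980 → 0.48211  (Δp = +0.07230)
p: 0.48211 → 0.52603  (Δp = +0.04393)
p: 0.52603 → 0.54670  (Δp = +0.02066)

0.547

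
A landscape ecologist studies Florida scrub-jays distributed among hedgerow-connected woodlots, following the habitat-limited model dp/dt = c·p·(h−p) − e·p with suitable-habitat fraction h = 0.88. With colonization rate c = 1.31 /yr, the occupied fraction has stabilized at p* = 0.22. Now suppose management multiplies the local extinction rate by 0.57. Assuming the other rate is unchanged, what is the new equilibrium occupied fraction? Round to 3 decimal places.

Balance c(h−p*) = e gives e = 1.31×(0.88 − 0.22000) = 0.86460.
New p* = 0.88 − e/c = 0.88 − 0.49282/1.31000 = 0.50380.

0.504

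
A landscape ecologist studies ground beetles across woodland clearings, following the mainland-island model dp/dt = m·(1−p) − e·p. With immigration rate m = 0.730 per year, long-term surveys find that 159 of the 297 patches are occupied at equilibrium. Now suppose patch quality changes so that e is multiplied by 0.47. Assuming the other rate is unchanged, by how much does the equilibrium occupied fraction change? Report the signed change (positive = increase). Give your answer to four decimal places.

Observed p* = 159/297 = 0.53535.
Balance m(1−p*) = e·p* gives e = m(1−p*)/p* = 0.730×0.46465/0.53535 = 0.63359.
New p* = m/(m+e) = 0.73000/(0.73000+0.29779) = 0.71026.
Δp* = 0.71026 − 0.53535 = +0.17491.

0.1749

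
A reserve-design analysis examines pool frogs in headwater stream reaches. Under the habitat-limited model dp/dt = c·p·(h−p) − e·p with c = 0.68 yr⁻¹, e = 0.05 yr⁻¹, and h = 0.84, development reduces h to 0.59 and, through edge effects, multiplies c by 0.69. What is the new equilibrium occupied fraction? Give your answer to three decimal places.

0.483

Before: p* = h − e/c = 0.84 − 0.05/0.68 = 0.84 − 0.0735 = 0.7665.
After: c = 0.4692, e = 0.05, h = 0.59; p* = 0.59 − 0.05/0.4692 = 0.4834.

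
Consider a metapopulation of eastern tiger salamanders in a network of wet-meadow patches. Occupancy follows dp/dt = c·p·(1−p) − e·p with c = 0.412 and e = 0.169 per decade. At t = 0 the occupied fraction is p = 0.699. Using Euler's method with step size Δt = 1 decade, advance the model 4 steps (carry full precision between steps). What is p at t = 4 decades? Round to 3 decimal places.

Update rule: p ← p + [c·p·(1−p) − e·p]·Δt with Δt = 1.
  1  |  dp/dt·Δt = -0.031447  |  p_1 = 0.667553
  2  |  dp/dt·Δt = -0.021383  |  p_2 = 0.646170
  3  |  dp/dt·Δt = -0.015005  |  p_3 = 0.631165
  4  |  dp/dt·Δt = -0.010755  |  p_4 = 0.620410

0.620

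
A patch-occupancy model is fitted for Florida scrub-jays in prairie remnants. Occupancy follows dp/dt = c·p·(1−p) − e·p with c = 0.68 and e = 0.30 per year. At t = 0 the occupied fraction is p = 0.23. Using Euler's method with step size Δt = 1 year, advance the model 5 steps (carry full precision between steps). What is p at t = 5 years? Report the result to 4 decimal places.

Update rule: p ← p + [c·p·(1−p) − e·p]·Δt with Δt = 1.
p: 0.23000 → 0.28143  (Δp = +0.05143)
p: 0.28143 → 0.33451  (Δp = +0.05309)
p: 0.33451 → 0.38554  (Δp = +0.05102)
p: 0.38554 → 0.43097  (Δp = +0.04543)
p: 0.43097 → 0.46844  (Δp = +0.03747)

0.4684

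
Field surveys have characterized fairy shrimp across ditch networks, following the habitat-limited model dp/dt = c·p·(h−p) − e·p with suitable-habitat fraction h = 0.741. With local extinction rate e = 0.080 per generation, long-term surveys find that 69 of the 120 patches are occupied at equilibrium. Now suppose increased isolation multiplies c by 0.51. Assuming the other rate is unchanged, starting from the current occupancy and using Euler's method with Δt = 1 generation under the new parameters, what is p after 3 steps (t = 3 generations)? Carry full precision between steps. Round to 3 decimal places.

Observed p* = 69/120 = 0.57500.
Balance c(h−p*) = e gives c = e/(0.741 − 0.57500) = 0.080/0.16600 = 0.48193.
Starting from p₀ = 0.57500; update p ← p + (dp/dt)·Δt with the new parameters.
p: 0.57500 → 0.55246  (Δp = -0.02254)
p: 0.55246 → 0.53386  (Δp = -0.01860)
p: 0.53386 → 0.51833  (Δp = -0.01553)

0.518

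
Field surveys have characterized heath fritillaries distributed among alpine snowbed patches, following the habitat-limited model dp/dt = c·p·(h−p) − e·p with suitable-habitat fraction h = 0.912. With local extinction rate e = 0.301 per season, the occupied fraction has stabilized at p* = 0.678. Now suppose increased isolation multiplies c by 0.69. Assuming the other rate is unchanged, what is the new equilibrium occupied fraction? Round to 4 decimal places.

0.5729

Balance c(h−p*) = e gives c = e/(0.912 − 0.67800) = 0.301/0.23400 = 1.28632.
New p* = 0.912 − e/c = 0.912 − 0.30100/0.88756 = 0.57287.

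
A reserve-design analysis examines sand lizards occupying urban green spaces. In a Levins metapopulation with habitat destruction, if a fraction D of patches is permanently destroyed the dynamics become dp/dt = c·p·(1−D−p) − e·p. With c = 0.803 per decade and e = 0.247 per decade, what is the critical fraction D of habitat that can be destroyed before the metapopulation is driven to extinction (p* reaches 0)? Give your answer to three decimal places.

The nontrivial equilibrium is p* = (1−D) − e/c; extinction occurs when this hits zero.
So D_crit = 1 − e/c = 1 − 0.247/0.803 = 1 − 0.3076 = 0.6924.
Note this equals the original equilibrium occupancy — the Levins extinction-debt result.

0.692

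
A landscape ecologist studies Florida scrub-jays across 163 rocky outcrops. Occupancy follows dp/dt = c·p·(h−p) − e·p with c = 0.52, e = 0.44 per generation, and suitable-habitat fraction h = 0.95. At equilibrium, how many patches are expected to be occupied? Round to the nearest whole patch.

p* = h − e/c = 0.95 − 0.8462 = 0.1038.
Expected occupied patches = N × p* = 163 × 0.1038 = 16.93 ≈ 17.

17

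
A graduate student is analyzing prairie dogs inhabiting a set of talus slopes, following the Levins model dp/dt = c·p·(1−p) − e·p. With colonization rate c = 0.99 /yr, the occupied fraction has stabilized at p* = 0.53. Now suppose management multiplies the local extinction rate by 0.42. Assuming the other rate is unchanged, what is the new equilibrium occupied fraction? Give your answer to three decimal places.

0.803

Balance c(1−p*) = e gives e = 0.99×(1 − 0.53000) = 0.46530.
New p* = 1 − e/c = 1 − 0.19543/0.99000 = 0.80260.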